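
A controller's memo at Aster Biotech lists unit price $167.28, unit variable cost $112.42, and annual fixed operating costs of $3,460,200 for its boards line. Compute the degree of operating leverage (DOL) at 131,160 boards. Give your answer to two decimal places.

At 131,160 units, contribution = 131,160 × $54.86 = $7,195,437.60.
EBIT = $7,195,437.60 − $3,460,200 = $3,735,237.60.
So DOL = total CM / EBIT = $7,195,437.60 / $3,735,237.60 = 1.9264.

1.93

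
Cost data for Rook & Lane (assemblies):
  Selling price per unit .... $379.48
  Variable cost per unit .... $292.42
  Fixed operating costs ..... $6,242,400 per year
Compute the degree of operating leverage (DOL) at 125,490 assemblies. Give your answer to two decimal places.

At 125,490 units, contribution = 125,490 × $87.06 = $10,925,159.40.
EBIT = $10,925,159.40 − $6,242,400 = $4,682,759.40.
So DOL = total CM / EBIT = $10,925,159.40 / $4,682,759.40 = 2.3331.

2.33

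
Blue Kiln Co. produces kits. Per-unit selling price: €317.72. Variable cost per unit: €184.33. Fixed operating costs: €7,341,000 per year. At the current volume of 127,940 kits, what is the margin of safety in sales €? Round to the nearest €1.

Unit CM = price − variable cost = €317.72 − €184.33 = €133.39. Break-even units = €7,341,000 ÷ €133.39 = 55,034.11; break-even revenue = 55,034.11 × €317.72 = €17,485,437.59.
Actual sales revenue = 127,940 × €317.72 = €40,649,096.80.
Margin of safety = €40,649,096.80 − €17,485,437.59 = €23,163,659.

€23,163,659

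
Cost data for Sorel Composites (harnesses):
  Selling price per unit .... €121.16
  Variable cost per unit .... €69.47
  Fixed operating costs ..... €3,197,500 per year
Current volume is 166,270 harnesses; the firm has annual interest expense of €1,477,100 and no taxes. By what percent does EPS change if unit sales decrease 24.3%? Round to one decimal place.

Contribution at this volume is 166,270 × €51.69 = €8,594,496.30.
Operating income = contribution − fixed costs = €8,594,496.30 − €3,197,500 = €5,396,996.30.
After interest of €1,477,100.00, pre-tax earnings = €3,919,896.30.
DCL = total CM / (EBIT − I) = €8,594,496.30 / €3,919,896.30 = 2.1925.
%ΔEPS = DCL × %ΔSales = 2.1925 × -24.3% = -53.3%.

-53.3%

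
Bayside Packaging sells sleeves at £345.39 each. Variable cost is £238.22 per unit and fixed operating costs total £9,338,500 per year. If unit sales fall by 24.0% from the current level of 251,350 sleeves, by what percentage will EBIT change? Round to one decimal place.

Contribution at this volume is 251,350 × £107.17 = £26,937,179.50.
EBIT = £26,937,179.50 − £9,338,500 = £17,598,679.50.
So DOL = total CM / EBIT = £26,937,179.50 / £17,598,679.50 = 1.5306.
%ΔEBIT = DOL × %ΔSales = 1.5306 × -24.0% = -36.7%.

-36.7%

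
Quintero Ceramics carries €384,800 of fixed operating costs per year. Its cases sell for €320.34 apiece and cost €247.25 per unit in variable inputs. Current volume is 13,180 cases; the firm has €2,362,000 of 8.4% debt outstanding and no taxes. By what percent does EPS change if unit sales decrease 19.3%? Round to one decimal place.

-48.9%

Contribution at this volume is 13,180 × €73.09 = €963,326.20.
EBIT = €963,326.20 − €384,800 = €578,526.20.
Interest = €198,408.00, so EBIT − I = €380,118.20.
Degree of combined leverage = contribution ÷ (EBIT − I) = €963,326.20 ÷ €380,118.20 = 2.5343.
%ΔEPS = DCL × %ΔSales = 2.5343 × -19.3% = -48.9%.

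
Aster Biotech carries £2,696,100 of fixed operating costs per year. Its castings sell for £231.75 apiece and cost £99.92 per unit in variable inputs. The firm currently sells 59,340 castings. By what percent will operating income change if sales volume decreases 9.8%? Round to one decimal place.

-15.0%

At 59,340 units, contribution = 59,340 × £131.83 = £7,822,792.20.
Operating income = contribution − fixed costs = £7,822,792.20 − £2,696,100 = £5,126,692.20.
DOL = contribution ÷ EBIT = £7,822,792.20 ÷ £5,126,692.20 = 1.5259.
%ΔEBIT = DOL × %ΔSales = 1.5259 × -9.8% = -15.0%.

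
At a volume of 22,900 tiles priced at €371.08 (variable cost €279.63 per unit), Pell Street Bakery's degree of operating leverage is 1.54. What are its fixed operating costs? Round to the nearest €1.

€734,332

Contribution at this volume is 22,900 × €91.45 = €2,094,205.00.
Since DOL = CM ÷ EBIT, EBIT = €2,094,205.00 ÷ 1.54 = €1,359,873.38.
And FC = contribution − EBIT = €2,094,205.00 − €1,359,873.38 = €734,332.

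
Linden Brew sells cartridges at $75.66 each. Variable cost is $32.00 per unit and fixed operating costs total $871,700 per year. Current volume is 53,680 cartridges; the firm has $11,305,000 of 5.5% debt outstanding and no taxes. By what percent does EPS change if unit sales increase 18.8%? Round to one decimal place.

+51.8%

Contribution at this volume is 53,680 × $43.66 = $2,343,668.80.
Subtracting fixed costs: EBIT = $2,343,668.80 − $871,700 = $1,471,968.80.
After interest of $621,775.00, pre-tax earnings = $850,193.80.
Degree of combined leverage = contribution ÷ (EBIT − I) = $2,343,668.80 ÷ $850,193.80 = 2.7566.
%ΔEPS = DCL × %ΔSales = 2.7566 × +18.8% = +51.8%.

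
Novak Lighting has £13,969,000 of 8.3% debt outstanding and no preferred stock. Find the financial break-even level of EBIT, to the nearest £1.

Annual interest = 8.3% × £13,969,000 = £1,159,427.00.
With no preferred dividends, EPS = 0 when EBIT exactly covers interest, so the financial break-even EBIT is £1,159,427.00.

£1,159,427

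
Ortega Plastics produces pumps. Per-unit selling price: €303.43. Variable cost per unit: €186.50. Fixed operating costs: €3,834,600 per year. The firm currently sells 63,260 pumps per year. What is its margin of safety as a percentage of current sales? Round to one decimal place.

48.2%

Unit CM = price − variable cost = €303.43 − €186.50 = €116.93. Break-even units = €3,834,600 ÷ €116.93 = 32,793.98; break-even revenue = 32,793.98 × €303.43 = €9,950,677.14.
Actual sales revenue = 63,260 × €303.43 = €19,194,981.80.
Margin of safety = (€19,194,981.80 − €9,950,677.14) ÷ €19,194,981.80 = 48.2%.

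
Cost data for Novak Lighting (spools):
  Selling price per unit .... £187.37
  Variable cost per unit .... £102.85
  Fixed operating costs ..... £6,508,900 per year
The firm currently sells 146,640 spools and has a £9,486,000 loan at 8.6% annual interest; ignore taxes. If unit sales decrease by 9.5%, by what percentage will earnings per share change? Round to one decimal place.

At 146,640 units, contribution = 146,640 × £84.52 = £12,394,012.80.
EBIT = £12,394,012.80 − £6,508,900 = £5,885,112.80.
Interest = £815,796.00, so EBIT − I = £5,069,316.80.
Degree of combined leverage = contribution ÷ (EBIT − I) = £12,394,012.80 ÷ £5,069,316.80 = 2.4449.
%ΔEPS = DCL × %ΔSales = 2.4449 × -9.5% = -23.2%.

-23.2%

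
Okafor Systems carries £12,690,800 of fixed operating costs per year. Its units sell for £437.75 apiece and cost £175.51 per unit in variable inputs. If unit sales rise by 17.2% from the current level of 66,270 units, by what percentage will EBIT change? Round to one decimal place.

+63.8%

At 66,270 units, contribution = 66,270 × £262.24 = £17,378,644.80.
Subtracting fixed costs: EBIT = £17,378,644.80 − £12,690,800 = £4,687,844.80.
Degree of operating leverage = £17,378,644.80 / £4,687,844.80 = 3.7072.
%ΔEBIT = DOL × %ΔSales = 3.7072 × +17.2% = +63.8%.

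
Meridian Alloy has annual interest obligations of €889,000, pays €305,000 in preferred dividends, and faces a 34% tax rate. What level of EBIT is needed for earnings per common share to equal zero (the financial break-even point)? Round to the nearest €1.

Preferred dividends are paid after tax, so their pre-tax equivalent is €305,000 ÷ (1 − 0.34) = €462,121.21.
EPS = 0 when EBIT covers interest plus the pre-tax preferred burden: €889,000 + €462,121.21 = €1,351,121.21.

€1,351,121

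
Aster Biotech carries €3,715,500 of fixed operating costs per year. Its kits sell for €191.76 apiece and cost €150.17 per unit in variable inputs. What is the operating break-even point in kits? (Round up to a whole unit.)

Unit CM = price − variable cost = €191.76 − €150.17 = €41.59.
Break-even Q = €3,715,500 / €41.59 = 89,336.38 → 89,337 kits.

89,337 kits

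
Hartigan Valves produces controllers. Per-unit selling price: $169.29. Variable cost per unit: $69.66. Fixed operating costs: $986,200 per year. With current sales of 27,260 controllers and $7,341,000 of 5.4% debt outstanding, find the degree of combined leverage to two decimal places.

2.04

Total contribution margin = 27,260 × $99.63 = $2,715,913.80.
Operating income = contribution − fixed costs = $2,715,913.80 − $986,200 = $1,729,713.80. Interest = $396,414.00.
DOL = $2,715,913.80 ÷ $1,729,713.80 = 1.5702; DFL = $1,729,713.80 ÷ $1,333,299.80 = 1.2973.
DCL = DOL × DFL = 1.5702 × 1.2973 = 2.0370.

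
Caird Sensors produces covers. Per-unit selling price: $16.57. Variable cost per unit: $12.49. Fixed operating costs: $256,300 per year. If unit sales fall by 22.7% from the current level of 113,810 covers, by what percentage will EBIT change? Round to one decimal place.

-50.7%

Contribution at this volume is 113,810 × $4.08 = $464,344.80.
Subtracting fixed costs: EBIT = $464,344.80 − $256,300 = $208,044.80.
Degree of operating leverage = $464,344.80 / $208,044.80 = 2.2319.
So EBIT moves 2.2319 × (-22.7%) = -50.7%.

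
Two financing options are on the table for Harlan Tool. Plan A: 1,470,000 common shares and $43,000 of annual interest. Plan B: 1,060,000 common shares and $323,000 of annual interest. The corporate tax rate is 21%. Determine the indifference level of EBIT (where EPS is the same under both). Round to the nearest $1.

$1,046,902

At indifference, (EBIT − 43,000)(1 − t)/1,470,000 = (EBIT − 323,000)(1 − t)/1,060,000.
Cancelling (1 − t) and cross-multiplying: 1,060,000·(EBIT − 43,000) = 1,470,000·(EBIT − 323,000).
EBIT × (1,470,000 − 1,060,000) = 323,000 × 1,470,000 − 43,000 × 1,060,000 = 429,230,000,000, so EBIT = 429,230,000,000 ÷ 410,000 = 1,046,902.44.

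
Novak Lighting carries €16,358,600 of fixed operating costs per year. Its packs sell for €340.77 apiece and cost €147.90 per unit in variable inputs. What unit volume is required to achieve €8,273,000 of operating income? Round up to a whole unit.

Contribution margin per unit = €340.77 − €147.90 = €192.87.
Units = (FC + target) / CM = (€16,358,600 + €8,273,000) / €192.87 = 127,710.89, so 127,711 packs.

127,711 packs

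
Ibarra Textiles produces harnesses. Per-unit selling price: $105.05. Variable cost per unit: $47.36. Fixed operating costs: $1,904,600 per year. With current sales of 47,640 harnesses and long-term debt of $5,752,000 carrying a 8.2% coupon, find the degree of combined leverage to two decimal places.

7.39

At 47,640 units, contribution = 47,640 × $57.69 = $2,748,351.60.
Subtracting fixed costs: EBIT = $2,748,351.60 − $1,904,600 = $843,751.60. Interest = $471,664.00.
DOL = $2,748,351.60 ÷ $843,751.60 = 3.2573; DFL = $843,751.60 ÷ $372,087.60 = 2.2676.
Combined leverage = 3.2573 × 2.2676 = 7.3863.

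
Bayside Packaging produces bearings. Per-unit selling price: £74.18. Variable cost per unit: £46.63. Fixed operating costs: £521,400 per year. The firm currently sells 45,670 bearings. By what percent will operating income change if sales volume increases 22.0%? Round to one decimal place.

+37.6%

Total contribution margin = 45,670 × £27.55 = £1,258,208.50.
Operating income = contribution − fixed costs = £1,258,208.50 − £521,400 = £736,808.50.
Degree of operating leverage = £1,258,208.50 / £736,808.50 = 1.7076.
So EBIT moves 1.7076 × (+22.0%) = +37.6%.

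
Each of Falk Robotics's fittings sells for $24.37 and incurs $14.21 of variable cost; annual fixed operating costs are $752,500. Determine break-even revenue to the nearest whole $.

$1,804,963

CM per unit = $24.37 − $14.21 = $10.16; CM ratio = $10.16 / $24.37 = 0.4169.
Break-even revenue = fixed costs × price ÷ CM = $752,500 × $24.37 ÷ $10.16 = $1,804,963.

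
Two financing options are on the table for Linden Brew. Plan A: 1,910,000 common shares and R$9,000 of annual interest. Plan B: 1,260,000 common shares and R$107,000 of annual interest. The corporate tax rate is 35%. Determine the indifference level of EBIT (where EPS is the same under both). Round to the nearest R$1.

At indifference, (EBIT − 9,000)(1 − t)/1,910,000 = (EBIT − 107,000)(1 − t)/1,260,000.
Cancelling (1 − t) and cross-multiplying: 1,260,000·(EBIT − 9,000) = 1,910,000·(EBIT − 107,000).
EBIT × (1,910,000 − 1,260,000) = 107,000 × 1,910,000 − 9,000 × 1,260,000 = 193,030,000,000, so EBIT = 193,030,000,000 ÷ 650,000 = 296,969.23.

R$296,969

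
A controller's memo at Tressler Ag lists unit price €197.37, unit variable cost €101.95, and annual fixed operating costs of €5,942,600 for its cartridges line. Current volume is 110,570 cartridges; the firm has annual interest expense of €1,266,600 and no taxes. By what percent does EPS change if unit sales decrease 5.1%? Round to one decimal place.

-16.1%

Total contribution margin = 110,570 × €95.42 = €10,550,589.40.
Subtracting fixed costs: EBIT = €10,550,589.40 − €5,942,600 = €4,607,989.40.
Interest = €1,266,600.00, so EBIT − I = €3,341,389.40.
Degree of combined leverage = contribution ÷ (EBIT − I) = €10,550,589.40 ÷ €3,341,389.40 = 3.1575.
EPS therefore changes by 3.1575 × (-5.1%) = -16.1%.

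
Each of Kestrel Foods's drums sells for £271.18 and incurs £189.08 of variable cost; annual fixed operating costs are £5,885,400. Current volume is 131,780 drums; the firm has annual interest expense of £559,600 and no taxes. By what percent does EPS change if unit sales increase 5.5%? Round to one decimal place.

Total contribution margin = 131,780 × £82.10 = £10,819,138.00.
Subtracting fixed costs: EBIT = £10,819,138.00 − £5,885,400 = £4,933,738.00.
After interest of £559,600.00, pre-tax earnings = £4,374,138.00.
Degree of combined leverage = contribution ÷ (EBIT − I) = £10,819,138.00 ÷ £4,374,138.00 = 2.4734.
%ΔEPS = DCL × %ΔSales = 2.4734 × +5.5% = +13.6%.

+13.6%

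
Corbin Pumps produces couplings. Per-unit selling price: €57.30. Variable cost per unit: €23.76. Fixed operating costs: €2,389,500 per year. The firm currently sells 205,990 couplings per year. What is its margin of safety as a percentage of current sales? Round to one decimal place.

65.4%

Each unit contributes €57.30 − €23.76 = €33.54. Break-even units = €2,389,500 ÷ €33.54 = 71,243.29; break-even revenue = 71,243.29 × €57.30 = €4,082,240.61.
Current sales = 205,990 × €57.30 = €11,803,227.00.
Margin of safety = (€11,803,227.00 − €4,082,240.61) ÷ €11,803,227.00 = 65.4%.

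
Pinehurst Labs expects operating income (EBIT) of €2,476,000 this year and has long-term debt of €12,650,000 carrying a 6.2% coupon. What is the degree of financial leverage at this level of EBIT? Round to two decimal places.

Annual interest charges come to €784,300.00.
Degree of financial leverage = EBIT / (EBIT − interest) = €2,476,000 / €1,691,700.00 = 1.4636.

1.46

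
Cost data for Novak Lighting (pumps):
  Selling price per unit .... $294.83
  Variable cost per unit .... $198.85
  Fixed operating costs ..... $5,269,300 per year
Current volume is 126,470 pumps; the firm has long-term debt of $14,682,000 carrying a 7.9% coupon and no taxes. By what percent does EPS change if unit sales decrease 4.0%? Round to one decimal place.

-8.5%

At 126,470 units, contribution = 126,470 × $95.98 = $12,138,590.60.
Operating income = contribution − fixed costs = $12,138,590.60 − $5,269,300 = $6,869,290.60.
After interest of $1,159,878.00, pre-tax earnings = $5,709,412.60.
DCL = total CM / (EBIT − I) = $12,138,590.60 / $5,709,412.60 = 2.1261.
EPS therefore changes by 2.1261 × (-4.0%) = -8.5%.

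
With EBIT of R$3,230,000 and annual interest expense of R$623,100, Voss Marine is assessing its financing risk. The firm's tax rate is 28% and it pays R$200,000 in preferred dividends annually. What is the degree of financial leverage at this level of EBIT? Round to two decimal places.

1.39

Interest = R$623,100.00.
Preferred dividends grossed up pre-tax: R$200,000 / (1 − 0.28) = R$277,777.78.
DFL = EBIT ÷ [EBIT − I − D_p/(1−t)] = R$3,230,000 ÷ [R$3,230,000 − R$623,100.00 − R$277,777.78] = R$3,230,000 ÷ R$2,329,122.22 = 1.3868.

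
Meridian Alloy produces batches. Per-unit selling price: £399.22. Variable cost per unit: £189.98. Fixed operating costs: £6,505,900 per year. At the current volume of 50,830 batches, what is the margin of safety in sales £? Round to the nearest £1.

£7,879,404

Contribution margin per unit = £399.22 − £189.98 = £209.24. Break-even units = £6,505,900 ÷ £209.24 = 31,093.00; break-even revenue = 31,093.00 × £399.22 = £12,412,948.76.
Current sales = 50,830 × £399.22 = £20,292,352.60.
Margin of safety = £20,292,352.60 − £12,412,948.76 = £7,879,404.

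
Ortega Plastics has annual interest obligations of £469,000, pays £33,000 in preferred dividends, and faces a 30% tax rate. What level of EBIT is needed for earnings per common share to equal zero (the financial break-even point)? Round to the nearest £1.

Preferred dividends are paid after tax, so their pre-tax equivalent is £33,000 ÷ (1 − 0.30) = £47,142.86.
Financial break-even EBIT = interest + D_p ÷ (1 − t) = £469,000 + £47,142.86 = £516,142.86.

£516,143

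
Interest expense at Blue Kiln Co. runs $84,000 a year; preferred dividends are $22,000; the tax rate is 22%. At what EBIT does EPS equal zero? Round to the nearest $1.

Grossing the preferred dividend up to pre-tax terms: $22,000 / (1 − 0.22) = $28,205.13.
Financial break-even EBIT = interest + D_p ÷ (1 − t) = $84,000 + $28,205.13 = $112,205.13.

$112,205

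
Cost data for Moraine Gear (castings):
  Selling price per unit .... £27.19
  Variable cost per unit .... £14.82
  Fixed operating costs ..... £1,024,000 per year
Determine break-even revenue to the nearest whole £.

Contribution margin per unit = £27.19 − £14.82 = £12.37, a CM ratio of £12.37 ÷ £27.19 = 0.4549.
Break-even revenue = fixed costs × price ÷ CM = £1,024,000 × £27.19 ÷ £12.37 = £2,250,813.

£2,250,813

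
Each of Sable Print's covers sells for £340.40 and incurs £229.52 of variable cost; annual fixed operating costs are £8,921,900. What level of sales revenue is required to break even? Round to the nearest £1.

£27,390,104

Contribution margin per unit = £340.40 − £229.52 = £110.88, a CM ratio of £110.88 ÷ £340.40 = 0.3257.
Break-even revenue = fixed costs × price ÷ CM = £8,921,900 × £340.40 ÷ £110.88 = £27,390,104.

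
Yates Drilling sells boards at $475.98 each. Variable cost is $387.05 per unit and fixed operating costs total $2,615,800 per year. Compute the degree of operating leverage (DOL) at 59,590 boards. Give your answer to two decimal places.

Total contribution margin = 59,590 × $88.93 = $5,299,338.70.
EBIT = $5,299,338.70 − $2,615,800 = $2,683,538.70.
Degree of operating leverage = $5,299,338.70 / $2,683,538.70 = 1.9748.

1.97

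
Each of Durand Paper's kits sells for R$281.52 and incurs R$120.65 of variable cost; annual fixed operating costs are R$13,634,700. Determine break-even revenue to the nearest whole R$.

Contribution margin per unit = R$281.52 − R$120.65 = R$160.87, a CM ratio of R$160.87 ÷ R$281.52 = 0.5714.
Break-even sales = FC ÷ CM ratio = R$13,634,700 × R$281.52 / R$160.87 = R$23,860,513.

R$23,860,513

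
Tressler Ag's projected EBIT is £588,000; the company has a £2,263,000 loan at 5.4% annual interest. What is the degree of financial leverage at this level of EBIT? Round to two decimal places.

Annual interest charges come to £122,202.00.
DFL = EBIT ÷ (EBIT − I) = £588,000 ÷ (£588,000 − £122,202.00) = £588,000 ÷ £465,798.00 = 1.2623.

1.26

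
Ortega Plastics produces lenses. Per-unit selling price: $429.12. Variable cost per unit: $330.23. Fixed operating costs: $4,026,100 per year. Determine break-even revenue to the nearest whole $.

$17,470,725

CM per unit = $429.12 − $330.23 = $98.89; CM ratio = $98.89 / $429.12 = 0.2304.
Break-even revenue = fixed costs × price ÷ CM = $4,026,100 × $429.12 ÷ $98.89 = $17,470,725.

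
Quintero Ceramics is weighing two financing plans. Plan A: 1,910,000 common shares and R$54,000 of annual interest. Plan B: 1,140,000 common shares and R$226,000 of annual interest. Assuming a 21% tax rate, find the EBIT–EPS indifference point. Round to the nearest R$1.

R$480,649

Set EPS_A = EPS_B: (EBIT − R$54,000)(1 − 0.21) ÷ 1,910,000 = (EBIT − R$226,000)(1 − 0.21) ÷ 1,140,000.
Cancelling (1 − t) and cross-multiplying: 1,140,000·(EBIT − 54,000) = 1,910,000·(EBIT − 226,000).
EBIT × (1,910,000 − 1,140,000) = 226,000 × 1,910,000 − 54,000 × 1,140,000 = 370,100,000,000, so EBIT = 370,100,000,000 ÷ 770,000 = 480,649.35.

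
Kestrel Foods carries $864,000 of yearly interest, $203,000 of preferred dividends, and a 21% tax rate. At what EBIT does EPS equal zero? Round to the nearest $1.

Grossing the preferred dividend up to pre-tax terms: $203,000 / (1 − 0.21) = $256,962.03.
Financial break-even EBIT = interest + D_p ÷ (1 − t) = $864,000 + $256,962.03 = $1,120,962.03.

$1,120,962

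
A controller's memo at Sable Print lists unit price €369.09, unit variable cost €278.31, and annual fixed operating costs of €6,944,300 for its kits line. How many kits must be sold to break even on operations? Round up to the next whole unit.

76,496 kits

Each unit contributes €369.09 − €278.31 = €90.78.
Units to break even: €6,944,300 ÷ €90.78 = 76,495.92, rounded up to 76,496.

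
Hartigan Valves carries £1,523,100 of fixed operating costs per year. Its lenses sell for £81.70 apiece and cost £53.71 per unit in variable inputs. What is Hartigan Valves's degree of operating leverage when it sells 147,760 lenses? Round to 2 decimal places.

Contribution at this volume is 147,760 × £27.99 = £4,135,802.40.
EBIT = £4,135,802.40 − £1,523,100 = £2,612,702.40.
DOL = contribution ÷ EBIT = £4,135,802.40 ÷ £2,612,702.40 = 1.5830.

1.58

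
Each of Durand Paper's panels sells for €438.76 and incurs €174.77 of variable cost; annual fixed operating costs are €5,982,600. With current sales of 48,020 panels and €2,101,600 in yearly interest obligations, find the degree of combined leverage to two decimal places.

Total contribution margin = 48,020 × €263.99 = €12,676,799.80.
EBIT = €12,676,799.80 − €5,982,600 = €6,694,199.80. Interest = €2,101,600.00.
DOL = €12,676,799.80 ÷ €6,694,199.80 = 1.8937; DFL = €6,694,199.80 ÷ €4,592,599.80 = 1.4576.
Combined leverage = 1.8937 × 1.4576 = 2.7603.

2.76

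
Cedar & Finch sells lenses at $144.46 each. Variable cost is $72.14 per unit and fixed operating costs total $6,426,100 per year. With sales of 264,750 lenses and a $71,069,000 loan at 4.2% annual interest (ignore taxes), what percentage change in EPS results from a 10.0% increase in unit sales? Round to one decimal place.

+19.7%

Total contribution margin = 264,750 × $72.32 = $19,146,720.00.
Subtracting fixed costs: EBIT = $19,146,720.00 − $6,426,100 = $12,720,620.00.
After interest of $2,984,898.00, pre-tax earnings = $9,735,722.00.
DCL = total CM / (EBIT − I) = $19,146,720.00 / $9,735,722.00 = 1.9666.
EPS therefore changes by 1.9666 × (+10.0%) = +19.7%.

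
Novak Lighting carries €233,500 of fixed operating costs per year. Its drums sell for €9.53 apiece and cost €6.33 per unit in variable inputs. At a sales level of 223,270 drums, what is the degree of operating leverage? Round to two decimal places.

1.49

At 223,270 units, contribution = 223,270 × €3.20 = €714,464.00.
EBIT = €714,464.00 − €233,500 = €480,964.00.
Degree of operating leverage = €714,464.00 / €480,964.00 = 1.4855.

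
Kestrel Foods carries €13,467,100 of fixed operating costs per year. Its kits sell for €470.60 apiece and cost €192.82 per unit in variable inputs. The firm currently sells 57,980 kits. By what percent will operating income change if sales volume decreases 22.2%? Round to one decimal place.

-135.5%

At 57,980 units, contribution = 57,980 × €277.78 = €16,105,684.40.
Operating income = contribution − fixed costs = €16,105,684.40 − €13,467,100 = €2,638,584.40.
DOL = contribution ÷ EBIT = €16,105,684.40 ÷ €2,638,584.40 = 6.1039.
So EBIT moves 6.1039 × (-22.2%) = -135.5%.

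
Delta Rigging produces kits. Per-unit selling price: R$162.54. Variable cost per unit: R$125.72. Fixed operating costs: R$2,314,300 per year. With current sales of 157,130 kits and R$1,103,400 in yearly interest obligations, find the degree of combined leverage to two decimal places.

Contribution at this volume is 157,130 × R$36.82 = R$5,785,526.60.
Subtracting fixed costs: EBIT = R$5,785,526.60 − R$2,314,300 = R$3,471,226.60. Interest = R$1,103,400.00.
DOL = R$5,785,526.60 ÷ R$3,471,226.60 = 1.6667; DFL = R$3,471,226.60 ÷ R$2,367,826.60 = 1.4660.
Combined leverage = 1.6667 × 1.4660 = 2.4434.

2.44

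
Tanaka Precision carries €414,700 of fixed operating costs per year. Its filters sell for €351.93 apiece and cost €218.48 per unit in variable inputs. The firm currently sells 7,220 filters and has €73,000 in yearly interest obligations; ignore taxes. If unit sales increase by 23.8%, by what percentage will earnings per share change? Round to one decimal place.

At 7,220 units, contribution = 7,220 × €133.45 = €963,509.00.
Subtracting fixed costs: EBIT = €963,509.00 − €414,700 = €548,809.00.
After interest of €73,000.00, pre-tax earnings = €475,809.00.
Degree of combined leverage = contribution ÷ (EBIT − I) = €963,509.00 ÷ €475,809.00 = 2.0250.
EPS therefore changes by 2.0250 × (+23.8%) = +48.2%.

+48.2%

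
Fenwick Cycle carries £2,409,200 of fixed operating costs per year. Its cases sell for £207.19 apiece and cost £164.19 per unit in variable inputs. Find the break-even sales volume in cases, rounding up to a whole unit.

Each unit contributes £207.19 − £164.19 = £43.00.
Break-even volume = fixed costs ÷ CM per unit = £2,409,200 ÷ £43.00 = 56,027.91, so 56,028 cases.

56,028 cases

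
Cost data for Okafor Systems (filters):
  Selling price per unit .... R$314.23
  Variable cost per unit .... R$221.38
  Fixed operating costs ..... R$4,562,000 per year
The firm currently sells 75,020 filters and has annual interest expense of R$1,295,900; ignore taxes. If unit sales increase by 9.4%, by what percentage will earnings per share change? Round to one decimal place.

Total contribution margin = 75,020 × R$92.85 = R$6,965,607.00.
EBIT = R$6,965,607.00 − R$4,562,000 = R$2,403,607.00.
After interest of R$1,295,900.00, pre-tax earnings = R$1,107,707.00.
DCL = total CM / (EBIT − I) = R$6,965,607.00 / R$1,107,707.00 = 6.2883.
EPS therefore changes by 6.2883 × (+9.4%) = +59.1%.

+59.1%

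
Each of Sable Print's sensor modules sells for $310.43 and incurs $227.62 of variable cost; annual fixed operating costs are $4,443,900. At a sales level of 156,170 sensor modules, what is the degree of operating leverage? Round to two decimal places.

1.52

Contribution at this volume is 156,170 × $82.81 = $12,932,437.70.
Operating income = contribution − fixed costs = $12,932,437.70 − $4,443,900 = $8,488,537.70.
DOL = contribution ÷ EBIT = $12,932,437.70 ÷ $8,488,537.70 = 1.5235.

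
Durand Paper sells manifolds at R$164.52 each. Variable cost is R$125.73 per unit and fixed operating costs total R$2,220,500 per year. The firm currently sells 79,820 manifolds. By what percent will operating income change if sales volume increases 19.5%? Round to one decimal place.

+68.9%

Contribution at this volume is 79,820 × R$38.79 = R$3,096,217.80.
EBIT = R$3,096,217.80 − R$2,220,500 = R$875,717.80.
Degree of operating leverage = R$3,096,217.80 / R$875,717.80 = 3.5356.
So EBIT moves 3.5356 × (+19.5%) = +68.9%.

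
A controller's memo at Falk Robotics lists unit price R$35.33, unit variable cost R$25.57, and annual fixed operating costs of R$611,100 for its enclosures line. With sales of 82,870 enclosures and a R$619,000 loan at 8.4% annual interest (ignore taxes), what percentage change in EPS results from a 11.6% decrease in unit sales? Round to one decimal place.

-64.4%

Total contribution margin = 82,870 × R$9.76 = R$808,811.20.
Subtracting fixed costs: EBIT = R$808,811.20 − R$611,100 = R$197,711.20.
Interest = R$51,996.00, so EBIT − I = R$145,715.20.
DCL = total CM / (EBIT − I) = R$808,811.20 / R$145,715.20 = 5.5506.
%ΔEPS = DCL × %ΔSales = 5.5506 × -11.6% = -64.4%.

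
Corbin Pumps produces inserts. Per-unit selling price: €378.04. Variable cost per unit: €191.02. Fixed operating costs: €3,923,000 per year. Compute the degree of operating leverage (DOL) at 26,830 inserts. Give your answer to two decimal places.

At 26,830 units, contribution = 26,830 × €187.02 = €5,017,746.60.
Subtracting fixed costs: EBIT = €5,017,746.60 − €3,923,000 = €1,094,746.60.
DOL = contribution ÷ EBIT = €5,017,746.60 ÷ €1,094,746.60 = 4.5835.

4.58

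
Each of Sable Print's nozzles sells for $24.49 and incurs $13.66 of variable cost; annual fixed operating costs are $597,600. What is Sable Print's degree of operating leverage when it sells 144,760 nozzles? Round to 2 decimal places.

1.62

At 144,760 units, contribution = 144,760 × $10.83 = $1,567,750.80.
EBIT = $1,567,750.80 − $597,600 = $970,150.80.
So DOL = total CM / EBIT = $1,567,750.80 / $970,150.80 = 1.6160.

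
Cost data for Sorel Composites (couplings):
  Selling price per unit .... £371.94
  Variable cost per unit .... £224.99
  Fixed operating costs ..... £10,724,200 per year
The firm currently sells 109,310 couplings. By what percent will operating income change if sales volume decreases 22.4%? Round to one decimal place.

-67.4%

Contribution at this volume is 109,310 × £146.95 = £16,063,104.50.
Subtracting fixed costs: EBIT = £16,063,104.50 − £10,724,200 = £5,338,904.50.
DOL = contribution ÷ EBIT = £16,063,104.50 ÷ £5,338,904.50 = 3.0087.
%ΔEBIT = DOL × %ΔSales = 3.0087 × -22.4% = -67.4%.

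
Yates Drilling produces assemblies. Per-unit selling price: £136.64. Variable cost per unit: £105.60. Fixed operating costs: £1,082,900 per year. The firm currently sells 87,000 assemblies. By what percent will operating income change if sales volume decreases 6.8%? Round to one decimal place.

At 87,000 units, contribution = 87,000 × £31.04 = £2,700,480.00.
EBIT = £2,700,480.00 − £1,082,900 = £1,617,580.00.
DOL = contribution ÷ EBIT = £2,700,480.00 ÷ £1,617,580.00 = 1.6695.
So EBIT moves 1.6695 × (-6.8%) = -11.4%.

-11.4%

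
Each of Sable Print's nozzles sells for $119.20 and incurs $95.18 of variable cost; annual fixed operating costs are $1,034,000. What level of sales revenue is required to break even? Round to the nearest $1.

CM per unit = $119.20 − $95.18 = $24.02; CM ratio = $24.02 / $119.20 = 0.2015.
Break-even revenue = fixed costs × price ÷ CM = $1,034,000 × $119.20 ÷ $24.02 = $5,131,257.

$5,131,257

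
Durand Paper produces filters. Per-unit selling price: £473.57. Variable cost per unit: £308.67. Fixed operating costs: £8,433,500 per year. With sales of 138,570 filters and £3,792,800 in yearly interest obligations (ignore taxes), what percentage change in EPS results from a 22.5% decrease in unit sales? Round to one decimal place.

-48.4%

At 138,570 units, contribution = 138,570 × £164.90 = £22,850,193.00.
Subtracting fixed costs: EBIT = £22,850,193.00 − £8,433,500 = £14,416,693.00.
Interest = £3,792,800.00, so EBIT − I = £10,623,893.00.
Degree of combined leverage = contribution ÷ (EBIT − I) = £22,850,193.00 ÷ £10,623,893.00 = 2.1508.
EPS therefore changes by 2.1508 × (-22.5%) = -48.4%.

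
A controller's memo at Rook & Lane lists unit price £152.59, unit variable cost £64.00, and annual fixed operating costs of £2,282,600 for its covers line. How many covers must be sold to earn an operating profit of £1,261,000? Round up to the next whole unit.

Unit CM = price − variable cost = £152.59 − £64.00 = £88.59.
Need Q such that Q × £88.59 − £2,282,600 = £1,261,000, i.e. Q = £3,543,600 / £88.59 = 40,000.00 → 40,000.

40,000 covers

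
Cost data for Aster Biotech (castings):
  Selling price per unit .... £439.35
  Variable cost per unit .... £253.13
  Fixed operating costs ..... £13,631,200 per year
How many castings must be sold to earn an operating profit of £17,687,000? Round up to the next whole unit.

168,179 castings

Unit CM = price − variable cost = £439.35 − £253.13 = £186.22.
Need Q such that Q × £186.22 − £13,631,200 = £17,687,000, i.e. Q = £31,318,200 / £186.22 = 168,178.50 → 168,179.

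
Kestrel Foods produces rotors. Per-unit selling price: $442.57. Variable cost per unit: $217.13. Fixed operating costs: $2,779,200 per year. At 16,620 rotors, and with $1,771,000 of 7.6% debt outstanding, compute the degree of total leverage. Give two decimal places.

4.50

At 16,620 units, contribution = 16,620 × $225.44 = $3,746,812.80.
EBIT = $3,746,812.80 − $2,779,200 = $967,612.80. Interest = $134,596.00.
DOL = $3,746,812.80 ÷ $967,612.80 = 3.8722; DFL = $967,612.80 ÷ $833,016.80 = 1.1616.
Combined leverage = 3.8722 × 1.1616 = 4.4979.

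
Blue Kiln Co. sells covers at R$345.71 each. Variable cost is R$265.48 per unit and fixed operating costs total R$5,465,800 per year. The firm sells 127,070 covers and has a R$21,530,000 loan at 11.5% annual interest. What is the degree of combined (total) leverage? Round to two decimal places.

Contribution at this volume is 127,070 × R$80.23 = R$10,194,826.10.
Operating income = contribution − fixed costs = R$10,194,826.10 − R$5,465,800 = R$4,729,026.10. Interest = R$2,475,950.00, so EBIT − I = R$2,253,076.10.
Degree of total leverage = total CM / (EBIT − interest) = R$10,194,826.10 / R$2,253,076.10 = 4.5248.

4.52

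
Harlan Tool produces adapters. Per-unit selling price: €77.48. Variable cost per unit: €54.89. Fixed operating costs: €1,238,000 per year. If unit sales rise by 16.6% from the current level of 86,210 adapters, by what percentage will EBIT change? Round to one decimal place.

+45.6%

At 86,210 units, contribution = 86,210 × €22.59 = €1,947,483.90.
Subtracting fixed costs: EBIT = €1,947,483.90 − €1,238,000 = €709,483.90.
So DOL = total CM / EBIT = €1,947,483.90 / €709,483.90 = 2.7449.
Operating income changes by 2.7449 × +16.6% = +45.6%.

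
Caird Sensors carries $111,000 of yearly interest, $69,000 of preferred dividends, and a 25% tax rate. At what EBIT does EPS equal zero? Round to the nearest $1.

$203,000

Grossing the preferred dividend up to pre-tax terms: $69,000 / (1 − 0.25) = $92,000.00.
Financial break-even EBIT = interest + D_p ÷ (1 − t) = $111,000 + $92,000.00 = $203,000.00.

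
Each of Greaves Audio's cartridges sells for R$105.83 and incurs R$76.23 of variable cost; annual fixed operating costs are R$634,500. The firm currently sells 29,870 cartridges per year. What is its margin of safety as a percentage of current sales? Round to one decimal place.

28.2%

Unit CM = price − variable cost = R$105.83 − R$76.23 = R$29.60. Break-even units = R$634,500 ÷ R$29.60 = 21,435.81; break-even revenue = 21,435.81 × R$105.83 = R$2,268,551.86.
Actual sales revenue = 29,870 × R$105.83 = R$3,161,142.10.
Margin of safety = (R$3,161,142.10 − R$2,268,551.86) ÷ R$3,161,142.10 = 28.2%.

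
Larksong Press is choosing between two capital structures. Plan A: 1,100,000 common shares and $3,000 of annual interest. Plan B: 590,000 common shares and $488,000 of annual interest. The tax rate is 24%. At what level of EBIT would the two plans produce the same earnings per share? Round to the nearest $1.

$1,049,078

Set EPS_A = EPS_B: (EBIT − $3,000)(1 − 0.24) ÷ 1,100,000 = (EBIT − $488,000)(1 − 0.24) ÷ 590,000.
Cancelling (1 − t) and cross-multiplying: 590,000·(EBIT − 3,000) = 1,100,000·(EBIT − 488,000).
Solving, EBIT = (488,000·1,100,000 − 3,000·590,000) / (1,100,000 − 590,000) = 535,030,000,000 / 510,000 = 1,049,078.43.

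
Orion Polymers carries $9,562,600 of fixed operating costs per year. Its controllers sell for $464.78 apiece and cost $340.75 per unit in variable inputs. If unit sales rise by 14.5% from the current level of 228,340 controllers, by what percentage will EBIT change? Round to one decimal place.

Total contribution margin = 228,340 × $124.03 = $28,321,010.20.
EBIT = $28,321,010.20 − $9,562,600 = $18,758,410.20.
Degree of operating leverage = $28,321,010.20 / $18,758,410.20 = 1.5098.
So EBIT moves 1.5098 × (+14.5%) = +21.9%.

+21.9%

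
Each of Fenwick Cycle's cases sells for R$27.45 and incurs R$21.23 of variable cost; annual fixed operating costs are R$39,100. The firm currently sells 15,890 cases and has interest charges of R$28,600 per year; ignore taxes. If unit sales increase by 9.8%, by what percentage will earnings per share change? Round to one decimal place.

Contribution at this volume is 15,890 × R$6.22 = R$98,835.80.
EBIT = R$98,835.80 − R$39,100 = R$59,735.80.
After interest of R$28,600.00, pre-tax earnings = R$31,135.80.
DCL = total CM / (EBIT − I) = R$98,835.80 / R$31,135.80 = 3.1743.
EPS therefore changes by 3.1743 × (+9.8%) = +31.1%.

+31.1%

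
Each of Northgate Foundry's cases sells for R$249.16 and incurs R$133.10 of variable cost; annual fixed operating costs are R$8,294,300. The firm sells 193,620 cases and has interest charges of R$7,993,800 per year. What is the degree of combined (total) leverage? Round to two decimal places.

3.63

At 193,620 units, contribution = 193,620 × R$116.06 = R$22,471,537.20.
Subtracting fixed costs: EBIT = R$22,471,537.20 − R$8,294,300 = R$14,177,237.20. Interest = R$7,993,800.00, so EBIT − I = R$6,183,437.20.
Degree of total leverage = total CM / (EBIT − interest) = R$22,471,537.20 / R$6,183,437.20 = 3.6341.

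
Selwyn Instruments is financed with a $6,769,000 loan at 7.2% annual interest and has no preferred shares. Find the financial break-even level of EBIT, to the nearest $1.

$487,368

Annual interest = 7.2% × $6,769,000 = $487,368.00.
With no preferred dividends, EPS = 0 when EBIT exactly covers interest, so the financial break-even EBIT is $487,368.00.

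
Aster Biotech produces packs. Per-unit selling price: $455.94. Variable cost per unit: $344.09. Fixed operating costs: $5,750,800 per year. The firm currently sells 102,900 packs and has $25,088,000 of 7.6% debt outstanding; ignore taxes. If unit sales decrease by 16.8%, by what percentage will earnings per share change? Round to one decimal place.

Contribution at this volume is 102,900 × $111.85 = $11,509,365.00.
Operating income = contribution − fixed costs = $11,509,365.00 − $5,750,800 = $5,758,565.00.
After interest of $1,906,688.00, pre-tax earnings = $3,851,877.00.
Degree of combined leverage = contribution ÷ (EBIT − I) = $11,509,365.00 ÷ $3,851,877.00 = 2.9880.
%ΔEPS = DCL × %ΔSales = 2.9880 × -16.8% = -50.2%.

-50.2%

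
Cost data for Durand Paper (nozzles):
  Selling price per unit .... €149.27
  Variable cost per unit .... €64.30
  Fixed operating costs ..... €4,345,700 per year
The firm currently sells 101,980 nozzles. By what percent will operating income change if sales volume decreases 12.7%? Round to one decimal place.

Total contribution margin = 101,980 × €84.97 = €8,665,240.60.
EBIT = €8,665,240.60 − €4,345,700 = €4,319,540.60.
Degree of operating leverage = €8,665,240.60 / €4,319,540.60 = 2.0061.
Operating income changes by 2.0061 × -12.7% = -25.5%.

-25.5%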